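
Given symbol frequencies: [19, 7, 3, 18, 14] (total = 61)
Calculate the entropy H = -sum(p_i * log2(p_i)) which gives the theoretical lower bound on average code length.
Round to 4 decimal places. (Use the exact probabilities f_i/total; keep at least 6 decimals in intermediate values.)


Per-symbol terms -p_i * log2(p_i) with p_i = f_i/61:
  p = 19/61 = 0.311475: log2(p) = -1.682810, -p*log2(p) = 0.524154
  p = 7/61 = 0.114754: log2(p) = -3.123382, -p*log2(p) = 0.358421
  p = 3/61 = 0.049180: log2(p) = -4.345775, -p*log2(p) = 0.213727
  p = 18/61 = 0.295082: log2(p) = -1.760812, -p*log2(p) = 0.519584
  p = 14/61 = 0.229508: log2(p) = -2.123382, -p*log2(p) = 0.487334
H = 0.524154 + 0.358421 + 0.213727 + 0.519584 + 0.487334 = 2.103220

H = 2.1032 bits/symbol


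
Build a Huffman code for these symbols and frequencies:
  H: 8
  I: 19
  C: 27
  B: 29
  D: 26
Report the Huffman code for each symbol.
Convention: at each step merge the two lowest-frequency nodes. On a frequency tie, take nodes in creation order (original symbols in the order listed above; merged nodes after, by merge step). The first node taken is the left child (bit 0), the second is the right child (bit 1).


Huffman tree construction:
Step 1: Merge H(8) + I(19) = 27
Step 2: Merge D(26) + C(27) = 53
Step 3: Merge (H+I)(27) + B(29) = 56
Step 4: Merge (D+C)(53) + ((H+I)+B)(56) = 109
Read each symbol's code off the tree from the root (left child = 0, right child = 1).

Codes:
  H: 100 (length 3)
  I: 101 (length 3)
  C: 01 (length 2)
  B: 11 (length 2)
  D: 00 (length 2)
Average code length: 245/109 = 2.2477 bits/symbol


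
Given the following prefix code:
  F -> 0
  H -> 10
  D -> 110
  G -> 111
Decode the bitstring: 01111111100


Decoding step by step:
Bits 0 -> F
Bits 111 -> G
Bits 111 -> G
Bits 110 -> D
Bits 0 -> F


Decoded message: FGGDF


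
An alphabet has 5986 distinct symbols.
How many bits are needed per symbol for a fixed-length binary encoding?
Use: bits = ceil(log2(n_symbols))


log2(5986) = 12.5474
Bracket: 2^12 = 4096 < 5986 <= 2^13 = 8192
So ceil(log2(5986)) = 13

bits = ceil(log2(5986)) = ceil(12.5474) = 13 bits


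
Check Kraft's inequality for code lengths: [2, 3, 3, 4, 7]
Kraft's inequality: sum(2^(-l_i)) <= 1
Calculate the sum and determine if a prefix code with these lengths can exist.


Sum = 2^(-2) + 2^(-3) + 2^(-3) + 2^(-4) + 2^(-7)
    = 0.25 + 0.125 + 0.125 + 0.0625 + 0.0078125
    = 73/128 = 0.5703125
Since 0.5703125 <= 1, Kraft's inequality IS satisfied.
A prefix code with these lengths CAN exist.

Kraft sum = 0.5703125. Satisfied.


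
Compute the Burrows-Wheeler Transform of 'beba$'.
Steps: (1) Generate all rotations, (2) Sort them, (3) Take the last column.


Rotations (sorted):
  0: $beba -> last char: a
  1: a$beb -> last char: b
  2: ba$be -> last char: e
  3: beba$ -> last char: $
  4: eba$b -> last char: b


BWT = abe$b


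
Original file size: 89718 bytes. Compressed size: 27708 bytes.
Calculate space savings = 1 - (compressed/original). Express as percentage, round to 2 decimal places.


ratio = compressed/original = 27708/89718 = 0.308834
savings = 1 - ratio = 1 - 0.308834 = 0.691166
as a percentage: 0.691166 * 100 = 69.12%

Space savings = 1 - 27708/89718 = 69.12%


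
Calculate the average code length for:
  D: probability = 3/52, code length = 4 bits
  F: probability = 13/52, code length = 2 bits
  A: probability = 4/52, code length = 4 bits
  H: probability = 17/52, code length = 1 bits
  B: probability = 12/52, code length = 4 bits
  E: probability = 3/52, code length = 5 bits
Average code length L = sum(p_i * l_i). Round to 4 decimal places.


Weighted contributions p_i * l_i:
  D: (3/52) * 4 = 12/52
  F: (13/52) * 2 = 26/52
  A: (4/52) * 4 = 16/52
  H: (17/52) * 1 = 17/52
  B: (12/52) * 4 = 48/52
  E: (3/52) * 5 = 15/52
Sum = (12 + 26 + 16 + 17 + 48 + 15)/52 = 134/52

L = 134/52 = 2.5769 bits/symbol


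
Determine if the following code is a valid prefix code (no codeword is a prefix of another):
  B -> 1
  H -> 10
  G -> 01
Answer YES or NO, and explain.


Checking each pair (does one codeword prefix another?):
  B='1' vs H='10': prefix -- VIOLATION

NO -- this is NOT a valid prefix code. B (1) is a prefix of H (10).


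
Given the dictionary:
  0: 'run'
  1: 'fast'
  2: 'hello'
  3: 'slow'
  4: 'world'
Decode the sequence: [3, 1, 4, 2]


Look up each index in the dictionary:
  3 -> 'slow'
  1 -> 'fast'
  4 -> 'world'
  2 -> 'hello'

Decoded: "slow fast world hello"


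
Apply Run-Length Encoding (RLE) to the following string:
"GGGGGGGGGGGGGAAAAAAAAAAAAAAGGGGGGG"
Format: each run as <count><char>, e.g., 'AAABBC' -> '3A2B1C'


Scanning runs left to right:
  i=0: run of 'G' x 13 -> '13G'
  i=13: run of 'A' x 14 -> '14A'
  i=27: run of 'G' x 7 -> '7G'

RLE = 13G14A7G


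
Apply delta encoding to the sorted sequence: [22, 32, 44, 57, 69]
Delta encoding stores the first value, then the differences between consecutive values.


First value: 22
Deltas:
  32 - 22 = 10
  44 - 32 = 12
  57 - 44 = 13
  69 - 57 = 12


Delta encoded: [22, 10, 12, 13, 12]


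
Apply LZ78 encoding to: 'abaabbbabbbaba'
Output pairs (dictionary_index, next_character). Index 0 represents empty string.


LZ78 encoding steps:
Dictionary: {0: ''}
Step 1: w='' (idx 0), next='a' -> output (0, 'a'), add 'a' as idx 1
Step 2: w='' (idx 0), next='b' -> output (0, 'b'), add 'b' as idx 2
Step 3: w='a' (idx 1), next='a' -> output (1, 'a'), add 'aa' as idx 3
Step 4: w='b' (idx 2), next='b' -> output (2, 'b'), add 'bb' as idx 4
Step 5: w='b' (idx 2), next='a' -> output (2, 'a'), add 'ba' as idx 5
Step 6: w='bb' (idx 4), next='b' -> output (4, 'b'), add 'bbb' as idx 6
Step 7: w='a' (idx 1), next='b' -> output (1, 'b'), add 'ab' as idx 7
Step 8: w='a' (idx 1), end of input -> output (1, '')


Encoded: [(0, 'a'), (0, 'b'), (1, 'a'), (2, 'b'), (2, 'a'), (4, 'b'), (1, 'b'), (1, '')]


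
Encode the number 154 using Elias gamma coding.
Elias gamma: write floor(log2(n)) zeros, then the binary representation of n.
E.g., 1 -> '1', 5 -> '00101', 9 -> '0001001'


num_bits = floor(log2(154)) + 1 = 8
leading_zeros = num_bits - 1 = 7
binary(154) = 10011010

Elias gamma(154) = '0000000' + '10011010' = 000000010011010 (15 bits)


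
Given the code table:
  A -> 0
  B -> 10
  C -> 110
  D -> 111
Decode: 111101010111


Decoding:
111 -> D
10 -> B
10 -> B
10 -> B
111 -> D


Result: DBBBD


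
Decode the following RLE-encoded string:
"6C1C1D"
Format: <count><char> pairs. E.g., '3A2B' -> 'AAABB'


Expanding each <count><char> pair:
  6C -> 'CCCCCC'
  1C -> 'C'
  1D -> 'D'

Decoded = CCCCCCCD


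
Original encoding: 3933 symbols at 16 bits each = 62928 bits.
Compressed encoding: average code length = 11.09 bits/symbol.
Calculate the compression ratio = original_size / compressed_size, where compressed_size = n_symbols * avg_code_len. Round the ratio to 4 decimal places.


original_size = n_symbols * orig_bits = 3933 * 16 = 62928 bits
compressed_size = n_symbols * avg_code_len = 3933 * 11.09 = 43616.97 bits
ratio = original_size / compressed_size = 62928 / 43616.97 = 1.4427

Compression ratio = 1.4427


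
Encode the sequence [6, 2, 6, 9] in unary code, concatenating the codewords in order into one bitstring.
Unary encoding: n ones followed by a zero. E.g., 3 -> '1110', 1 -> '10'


Encode each number as n ones followed by a terminating 0:
  6 -> 1111110 (7 bits)
  2 -> 110 (3 bits)
  6 -> 1111110 (7 bits)
  9 -> 1111111110 (10 bits)
Total length = 7 + 3 + 7 + 10 = 27 bits.

Unary([6, 2, 6, 9]) = 111111011011111101111111110 (27 bits)


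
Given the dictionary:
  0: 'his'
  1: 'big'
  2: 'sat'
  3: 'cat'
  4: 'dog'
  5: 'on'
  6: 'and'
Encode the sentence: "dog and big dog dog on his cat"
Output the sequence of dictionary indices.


Look up each word in the dictionary:
  'dog' -> 4
  'and' -> 6
  'big' -> 1
  'dog' -> 4
  'dog' -> 4
  'on' -> 5
  'his' -> 0
  'cat' -> 3

Encoded: [4, 6, 1, 4, 4, 5, 0, 3]


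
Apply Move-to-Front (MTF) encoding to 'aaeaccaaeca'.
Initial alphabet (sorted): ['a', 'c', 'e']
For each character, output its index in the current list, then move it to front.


MTF encoding:
'a': index 0 in ['a', 'c', 'e'] -> ['a', 'c', 'e']
'a': index 0 in ['a', 'c', 'e'] -> ['a', 'c', 'e']
'e': index 2 in ['a', 'c', 'e'] -> ['e', 'a', 'c']
'a': index 1 in ['e', 'a', 'c'] -> ['a', 'e', 'c']
'c': index 2 in ['a', 'e', 'c'] -> ['c', 'a', 'e']
'c': index 0 in ['c', 'a', 'e'] -> ['c', 'a', 'e']
'a': index 1 in ['c', 'a', 'e'] -> ['a', 'c', 'e']
'a': index 0 in ['a', 'c', 'e'] -> ['a', 'c', 'e']
'e': index 2 in ['a', 'c', 'e'] -> ['e', 'a', 'c']
'c': index 2 in ['e', 'a', 'c'] -> ['c', 'e', 'a']
'a': index 2 in ['c', 'e', 'a'] -> ['a', 'c', 'e']


Output: [0, 0, 2, 1, 2, 0, 1, 0, 2, 2, 2]


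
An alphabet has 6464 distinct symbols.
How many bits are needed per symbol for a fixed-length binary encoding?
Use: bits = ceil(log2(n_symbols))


log2(6464) = 12.6582
Bracket: 2^12 = 4096 < 6464 <= 2^13 = 8192
So ceil(log2(6464)) = 13

bits = ceil(log2(6464)) = ceil(12.6582) = 13 bits


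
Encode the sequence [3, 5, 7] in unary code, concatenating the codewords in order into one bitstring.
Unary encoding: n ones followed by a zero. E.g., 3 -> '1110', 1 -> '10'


Encode each number as n ones followed by a terminating 0:
  3 -> 1110 (4 bits)
  5 -> 111110 (6 bits)
  7 -> 11111110 (8 bits)
Total length = 4 + 6 + 8 = 18 bits.

Unary([3, 5, 7]) = 111011111011111110 (18 bits)


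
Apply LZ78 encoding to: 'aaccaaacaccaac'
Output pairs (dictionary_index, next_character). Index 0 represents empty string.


LZ78 encoding steps:
Dictionary: {0: ''}
Step 1: w='' (idx 0), next='a' -> output (0, 'a'), add 'a' as idx 1
Step 2: w='a' (idx 1), next='c' -> output (1, 'c'), add 'ac' as idx 2
Step 3: w='' (idx 0), next='c' -> output (0, 'c'), add 'c' as idx 3
Step 4: w='a' (idx 1), next='a' -> output (1, 'a'), add 'aa' as idx 4
Step 5: w='ac' (idx 2), next='a' -> output (2, 'a'), add 'aca' as idx 5
Step 6: w='c' (idx 3), next='c' -> output (3, 'c'), add 'cc' as idx 6
Step 7: w='aa' (idx 4), next='c' -> output (4, 'c'), add 'aac' as idx 7


Encoded: [(0, 'a'), (1, 'c'), (0, 'c'), (1, 'a'), (2, 'a'), (3, 'c'), (4, 'c')]


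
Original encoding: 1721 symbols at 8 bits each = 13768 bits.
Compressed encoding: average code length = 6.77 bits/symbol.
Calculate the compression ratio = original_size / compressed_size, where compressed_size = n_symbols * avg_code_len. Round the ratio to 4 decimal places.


original_size = n_symbols * orig_bits = 1721 * 8 = 13768 bits
compressed_size = n_symbols * avg_code_len = 1721 * 6.77 = 11651.17 bits
ratio = original_size / compressed_size = 13768 / 11651.17 = 1.1817

Compression ratio = 1.1817


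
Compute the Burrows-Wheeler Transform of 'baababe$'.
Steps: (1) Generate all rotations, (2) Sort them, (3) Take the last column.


Rotations (sorted):
  0: $baababe -> last char: e
  1: aababe$b -> last char: b
  2: ababe$ba -> last char: a
  3: abe$baab -> last char: b
  4: baababe$ -> last char: $
  5: babe$baa -> last char: a
  6: be$baaba -> last char: a
  7: e$baabab -> last char: b


BWT = ebab$aab


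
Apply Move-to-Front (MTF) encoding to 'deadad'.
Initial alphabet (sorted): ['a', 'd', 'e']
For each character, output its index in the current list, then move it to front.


MTF encoding:
'd': index 1 in ['a', 'd', 'e'] -> ['d', 'a', 'e']
'e': index 2 in ['d', 'a', 'e'] -> ['e', 'd', 'a']
'a': index 2 in ['e', 'd', 'a'] -> ['a', 'e', 'd']
'd': index 2 in ['a', 'e', 'd'] -> ['d', 'a', 'e']
'a': index 1 in ['d', 'a', 'e'] -> ['a', 'd', 'e']
'd': index 1 in ['a', 'd', 'e'] -> ['d', 'a', 'e']


Output: [1, 2, 2, 2, 1, 1]


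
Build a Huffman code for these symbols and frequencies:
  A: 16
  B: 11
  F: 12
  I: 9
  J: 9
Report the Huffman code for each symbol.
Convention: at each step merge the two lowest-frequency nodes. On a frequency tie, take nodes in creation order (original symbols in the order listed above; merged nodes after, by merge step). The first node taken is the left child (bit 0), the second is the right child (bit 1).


Huffman tree construction:
Step 1: Merge I(9) + J(9) = 18
Step 2: Merge B(11) + F(12) = 23
Step 3: Merge A(16) + (I+J)(18) = 34
Step 4: Merge (B+F)(23) + (A+(I+J))(34) = 57
Read each symbol's code off the tree from the root (left child = 0, right child = 1).

Codes:
  A: 10 (length 2)
  B: 00 (length 2)
  F: 01 (length 2)
  I: 110 (length 3)
  J: 111 (length 3)
Average code length: 132/57 = 2.3158 bits/symbol


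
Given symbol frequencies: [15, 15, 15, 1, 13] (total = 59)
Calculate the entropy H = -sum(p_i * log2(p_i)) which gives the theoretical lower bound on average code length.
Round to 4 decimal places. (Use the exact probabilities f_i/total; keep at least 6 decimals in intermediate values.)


Per-symbol terms -p_i * log2(p_i) with p_i = f_i/59:
  p = 15/59 = 0.254237: log2(p) = -1.975752, -p*log2(p) = 0.502310
  p = 15/59 = 0.254237: log2(p) = -1.975752, -p*log2(p) = 0.502310
  p = 15/59 = 0.254237: log2(p) = -1.975752, -p*log2(p) = 0.502310
  p = 1/59 = 0.016949: log2(p) = -5.882643, -p*log2(p) = 0.099706
  p = 13/59 = 0.220339: log2(p) = -2.182203, -p*log2(p) = 0.480824
H = 0.502310 + 0.502310 + 0.502310 + 0.099706 + 0.480824 = 2.087460

H = 2.0875 bits/symbol


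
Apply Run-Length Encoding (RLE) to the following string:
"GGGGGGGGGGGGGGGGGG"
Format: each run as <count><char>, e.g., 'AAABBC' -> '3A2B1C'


Scanning runs left to right:
  i=0: run of 'G' x 18 -> '18G'

RLE = 18G


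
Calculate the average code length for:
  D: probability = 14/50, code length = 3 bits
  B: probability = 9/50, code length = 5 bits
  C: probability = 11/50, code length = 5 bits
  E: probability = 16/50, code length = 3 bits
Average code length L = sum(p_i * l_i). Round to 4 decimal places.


Weighted contributions p_i * l_i:
  D: (14/50) * 3 = 42/50
  B: (9/50) * 5 = 45/50
  C: (11/50) * 5 = 55/50
  E: (16/50) * 3 = 48/50
Sum = (42 + 45 + 55 + 48)/50 = 190/50

L = 190/50 = 3.8000 bits/symbol


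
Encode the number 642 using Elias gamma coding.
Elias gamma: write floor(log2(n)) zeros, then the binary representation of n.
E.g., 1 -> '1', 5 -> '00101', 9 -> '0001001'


num_bits = floor(log2(642)) + 1 = 10
leading_zeros = num_bits - 1 = 9
binary(642) = 1010000010

Elias gamma(642) = '000000000' + '1010000010' = 0000000001010000010 (19 bits)


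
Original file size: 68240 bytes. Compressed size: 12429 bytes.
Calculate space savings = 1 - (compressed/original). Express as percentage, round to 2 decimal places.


ratio = compressed/original = 12429/68240 = 0.182137
savings = 1 - ratio = 1 - 0.182137 = 0.817863
as a percentage: 0.817863 * 100 = 81.79%

Space savings = 1 - 12429/68240 = 81.79%


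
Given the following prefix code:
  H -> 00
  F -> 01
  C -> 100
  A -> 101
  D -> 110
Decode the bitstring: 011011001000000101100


Decoding step by step:
Bits 01 -> F
Bits 101 -> A
Bits 100 -> C
Bits 100 -> C
Bits 00 -> H
Bits 00 -> H
Bits 101 -> A
Bits 100 -> C


Decoded message: FACCHHAC


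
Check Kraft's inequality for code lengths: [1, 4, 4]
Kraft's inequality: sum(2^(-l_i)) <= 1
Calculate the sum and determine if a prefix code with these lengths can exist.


Sum = 2^(-1) + 2^(-4) + 2^(-4)
    = 0.5 + 0.0625 + 0.0625
    = 10/16 = 0.625
Since 0.625 <= 1, Kraft's inequality IS satisfied.
A prefix code with these lengths CAN exist.

Kraft sum = 0.625. Satisfied.


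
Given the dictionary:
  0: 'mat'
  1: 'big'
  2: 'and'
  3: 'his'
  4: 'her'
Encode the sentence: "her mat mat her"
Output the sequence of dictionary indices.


Look up each word in the dictionary:
  'her' -> 4
  'mat' -> 0
  'mat' -> 0
  'her' -> 4

Encoded: [4, 0, 0, 4]


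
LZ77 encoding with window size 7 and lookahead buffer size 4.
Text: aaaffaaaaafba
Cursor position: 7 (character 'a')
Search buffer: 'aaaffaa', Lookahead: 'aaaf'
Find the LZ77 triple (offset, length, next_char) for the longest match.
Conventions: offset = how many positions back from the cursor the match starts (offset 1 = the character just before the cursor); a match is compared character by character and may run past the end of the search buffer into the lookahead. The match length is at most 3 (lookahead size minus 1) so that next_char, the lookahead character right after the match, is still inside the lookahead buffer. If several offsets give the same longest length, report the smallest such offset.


Try each offset into the search buffer:
  offset=1 (pos 6, char 'a'): match length 3
  offset=2 (pos 5, char 'a'): match length 3
  offset=3 (pos 4, char 'f'): match length 0
  offset=4 (pos 3, char 'f'): match length 0
  offset=5 (pos 2, char 'a'): match length 1
  offset=6 (pos 1, char 'a'): match length 2
  offset=7 (pos 0, char 'a'): match length 3
Longest match has length 3, found at offsets 1, 2, 7; take the smallest, offset 1.
next_char = character at position 7 + 3 = 10 -> 'f'

Best match: offset=1, length=3 (matching 'aaa' starting at position 6)
LZ77 triple: (1, 3, 'f')


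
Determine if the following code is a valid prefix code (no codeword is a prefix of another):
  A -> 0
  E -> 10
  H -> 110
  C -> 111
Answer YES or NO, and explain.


Checking each pair (does one codeword prefix another?):
  A='0' vs E='10': no prefix
  A='0' vs H='110': no prefix
  A='0' vs C='111': no prefix
  E='10' vs A='0': no prefix
  E='10' vs H='110': no prefix
  E='10' vs C='111': no prefix
  H='110' vs A='0': no prefix
  H='110' vs E='10': no prefix
  H='110' vs C='111': no prefix
  C='111' vs A='0': no prefix
  C='111' vs E='10': no prefix
  C='111' vs H='110': no prefix
No violation found over all pairs.

YES -- this is a valid prefix code. No codeword is a prefix of any other codeword.


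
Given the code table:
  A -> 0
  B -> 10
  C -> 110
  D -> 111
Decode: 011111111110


Decoding:
0 -> A
111 -> D
111 -> D
111 -> D
10 -> B


Result: ADDDB


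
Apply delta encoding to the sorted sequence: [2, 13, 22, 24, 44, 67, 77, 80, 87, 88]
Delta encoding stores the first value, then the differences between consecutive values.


First value: 2
Deltas:
  13 - 2 = 11
  22 - 13 = 9
  24 - 22 = 2
  44 - 24 = 20
  67 - 44 = 23
  77 - 67 = 10
  80 - 77 = 3
  87 - 80 = 7
  88 - 87 = 1


Delta encoded: [2, 11, 9, 2, 20, 23, 10, 3, 7, 1]


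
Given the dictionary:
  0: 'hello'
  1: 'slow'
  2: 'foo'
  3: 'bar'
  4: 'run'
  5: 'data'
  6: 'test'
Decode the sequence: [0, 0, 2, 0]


Look up each index in the dictionary:
  0 -> 'hello'
  0 -> 'hello'
  2 -> 'foo'
  0 -> 'hello'

Decoded: "hello hello foo hello"


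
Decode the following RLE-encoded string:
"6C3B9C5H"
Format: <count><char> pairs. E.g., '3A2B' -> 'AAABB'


Expanding each <count><char> pair:
  6C -> 'CCCCCC'
  3B -> 'BBB'
  9C -> 'CCCCCCCCC'
  5H -> 'HHHHH'

Decoded = CCCCCCBBBCCCCCCCCCHHHHH


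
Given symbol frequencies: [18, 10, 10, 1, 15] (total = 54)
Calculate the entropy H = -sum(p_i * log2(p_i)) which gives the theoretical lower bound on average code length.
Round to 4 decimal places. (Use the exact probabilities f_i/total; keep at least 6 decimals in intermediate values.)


Per-symbol terms -p_i * log2(p_i) with p_i = f_i/54:
  p = 18/54 = 0.333333: log2(p) = -1.584963, -p*log2(p) = 0.528321
  p = 10/54 = 0.185185: log2(p) = -2.432959, -p*log2(p) = 0.450548
  p = 10/54 = 0.185185: log2(p) = -2.432959, -p*log2(p) = 0.450548
  p = 1/54 = 0.018519: log2(p) = -5.754888, -p*log2(p) = 0.106572
  p = 15/54 = 0.277778: log2(p) = -1.847997, -p*log2(p) = 0.513332
H = 0.528321 + 0.450548 + 0.450548 + 0.106572 + 0.513332 = 2.049321

H = 2.0493 bits/symbol


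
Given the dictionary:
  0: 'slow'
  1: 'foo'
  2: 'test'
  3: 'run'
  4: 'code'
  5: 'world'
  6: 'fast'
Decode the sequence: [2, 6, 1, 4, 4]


Look up each index in the dictionary:
  2 -> 'test'
  6 -> 'fast'
  1 -> 'foo'
  4 -> 'code'
  4 -> 'code'

Decoded: "test fast foo code code"


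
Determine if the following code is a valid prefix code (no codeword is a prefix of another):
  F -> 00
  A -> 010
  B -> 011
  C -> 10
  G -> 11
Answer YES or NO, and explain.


Checking each pair (does one codeword prefix another?):
  F='00' vs A='010': no prefix
  F='00' vs B='011': no prefix
  F='00' vs C='10': no prefix
  F='00' vs G='11': no prefix
  A='010' vs F='00': no prefix
  A='010' vs B='011': no prefix
  A='010' vs C='10': no prefix
  A='010' vs G='11': no prefix
  B='011' vs F='00': no prefix
  B='011' vs A='010': no prefix
  B='011' vs C='10': no prefix
  B='011' vs G='11': no prefix
  C='10' vs F='00': no prefix
  C='10' vs A='010': no prefix
  C='10' vs B='011': no prefix
  C='10' vs G='11': no prefix
  G='11' vs F='00': no prefix
  G='11' vs A='010': no prefix
  G='11' vs B='011': no prefix
  G='11' vs C='10': no prefix
No violation found over all pairs.

YES -- this is a valid prefix code. No codeword is a prefix of any other codeword.


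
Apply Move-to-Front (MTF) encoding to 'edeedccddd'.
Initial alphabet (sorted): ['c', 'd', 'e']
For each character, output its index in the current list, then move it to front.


MTF encoding:
'e': index 2 in ['c', 'd', 'e'] -> ['e', 'c', 'd']
'd': index 2 in ['e', 'c', 'd'] -> ['d', 'e', 'c']
'e': index 1 in ['d', 'e', 'c'] -> ['e', 'd', 'c']
'e': index 0 in ['e', 'd', 'c'] -> ['e', 'd', 'c']
'd': index 1 in ['e', 'd', 'c'] -> ['d', 'e', 'c']
'c': index 2 in ['d', 'e', 'c'] -> ['c', 'd', 'e']
'c': index 0 in ['c', 'd', 'e'] -> ['c', 'd', 'e']
'd': index 1 in ['c', 'd', 'e'] -> ['d', 'c', 'e']
'd': index 0 in ['d', 'c', 'e'] -> ['d', 'c', 'e']
'd': index 0 in ['d', 'c', 'e'] -> ['d', 'c', 'e']


Output: [2, 2, 1, 0, 1, 2, 0, 1, 0, 0]


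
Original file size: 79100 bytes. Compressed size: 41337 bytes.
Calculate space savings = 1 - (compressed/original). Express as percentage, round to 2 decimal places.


ratio = compressed/original = 41337/79100 = 0.522592
savings = 1 - ratio = 1 - 0.522592 = 0.477408
as a percentage: 0.477408 * 100 = 47.74%

Space savings = 1 - 41337/79100 = 47.74%


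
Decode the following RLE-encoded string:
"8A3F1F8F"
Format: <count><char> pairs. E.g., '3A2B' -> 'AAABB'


Expanding each <count><char> pair:
  8A -> 'AAAAAAAA'
  3F -> 'FFF'
  1F -> 'F'
  8F -> 'FFFFFFFF'

Decoded = AAAAAAAAFFFFFFFFFFFF


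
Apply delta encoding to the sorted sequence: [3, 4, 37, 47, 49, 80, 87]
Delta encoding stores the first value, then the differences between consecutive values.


First value: 3
Deltas:
  4 - 3 = 1
  37 - 4 = 33
  47 - 37 = 10
  49 - 47 = 2
  80 - 49 = 31
  87 - 80 = 7


Delta encoded: [3, 1, 33, 10, 2, 31, 7]


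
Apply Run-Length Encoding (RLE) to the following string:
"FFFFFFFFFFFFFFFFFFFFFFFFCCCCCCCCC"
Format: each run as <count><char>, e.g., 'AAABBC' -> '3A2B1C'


Scanning runs left to right:
  i=0: run of 'F' x 24 -> '24F'
  i=24: run of 'C' x 9 -> '9C'

RLE = 24F9C


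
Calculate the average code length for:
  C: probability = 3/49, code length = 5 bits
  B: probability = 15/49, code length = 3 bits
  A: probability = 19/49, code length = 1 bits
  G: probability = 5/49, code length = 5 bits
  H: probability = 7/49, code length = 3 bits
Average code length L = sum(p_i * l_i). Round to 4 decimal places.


Weighted contributions p_i * l_i:
  C: (3/49) * 5 = 15/49
  B: (15/49) * 3 = 45/49
  A: (19/49) * 1 = 19/49
  G: (5/49) * 5 = 25/49
  H: (7/49) * 3 = 21/49
Sum = (15 + 45 + 19 + 25 + 21)/49 = 125/49

L = 125/49 = 2.5510 bits/symbol


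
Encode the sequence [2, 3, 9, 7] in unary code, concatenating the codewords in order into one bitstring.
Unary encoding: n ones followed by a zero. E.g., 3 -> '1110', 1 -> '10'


Encode each number as n ones followed by a terminating 0:
  2 -> 110 (3 bits)
  3 -> 1110 (4 bits)
  9 -> 1111111110 (10 bits)
  7 -> 11111110 (8 bits)
Total length = 3 + 4 + 10 + 8 = 25 bits.

Unary([2, 3, 9, 7]) = 1101110111111111011111110 (25 bits)


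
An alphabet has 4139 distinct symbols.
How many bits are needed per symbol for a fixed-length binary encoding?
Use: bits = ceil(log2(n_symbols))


log2(4139) = 12.0151
Bracket: 2^12 = 4096 < 4139 <= 2^13 = 8192
So ceil(log2(4139)) = 13

bits = ceil(log2(4139)) = ceil(12.0151) = 13 bits


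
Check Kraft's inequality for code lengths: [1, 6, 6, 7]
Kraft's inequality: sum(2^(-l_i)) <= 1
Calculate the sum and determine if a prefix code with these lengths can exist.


Sum = 2^(-1) + 2^(-6) + 2^(-6) + 2^(-7)
    = 0.5 + 0.015625 + 0.015625 + 0.0078125
    = 69/128 = 0.5390625
Since 0.5390625 <= 1, Kraft's inequality IS satisfied.
A prefix code with these lengths CAN exist.

Kraft sum = 0.5390625. Satisfied.


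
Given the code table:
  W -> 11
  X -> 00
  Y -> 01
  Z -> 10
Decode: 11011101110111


Decoding:
11 -> W
01 -> Y
11 -> W
01 -> Y
11 -> W
01 -> Y
11 -> W


Result: WYWYWYW


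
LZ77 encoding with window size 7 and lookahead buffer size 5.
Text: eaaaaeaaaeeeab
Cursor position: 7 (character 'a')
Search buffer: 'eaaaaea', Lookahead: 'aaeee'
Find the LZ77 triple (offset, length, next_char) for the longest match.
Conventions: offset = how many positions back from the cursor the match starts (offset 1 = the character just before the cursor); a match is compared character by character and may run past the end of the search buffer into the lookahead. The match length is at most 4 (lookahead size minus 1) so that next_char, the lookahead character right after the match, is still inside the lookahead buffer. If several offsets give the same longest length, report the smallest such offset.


Try each offset into the search buffer:
  offset=1 (pos 6, char 'a'): match length 2
  offset=2 (pos 5, char 'e'): match length 0
  offset=3 (pos 4, char 'a'): match length 1
  offset=4 (pos 3, char 'a'): match length 3
  offset=5 (pos 2, char 'a'): match length 2
  offset=6 (pos 1, char 'a'): match length 2
  offset=7 (pos 0, char 'e'): match length 0
Longest match has length 3 at offset 4.
next_char = character at position 7 + 3 = 10 -> 'e'

Best match: offset=4, length=3 (matching 'aae' starting at position 3)
LZ77 triple: (4, 3, 'e')


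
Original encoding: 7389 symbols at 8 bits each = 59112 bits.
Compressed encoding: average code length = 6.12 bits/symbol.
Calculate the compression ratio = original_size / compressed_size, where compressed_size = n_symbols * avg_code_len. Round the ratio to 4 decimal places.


original_size = n_symbols * orig_bits = 7389 * 8 = 59112 bits
compressed_size = n_symbols * avg_code_len = 7389 * 6.12 = 45220.68 bits
ratio = original_size / compressed_size = 59112 / 45220.68 = 1.3072

Compression ratio = 1.3072


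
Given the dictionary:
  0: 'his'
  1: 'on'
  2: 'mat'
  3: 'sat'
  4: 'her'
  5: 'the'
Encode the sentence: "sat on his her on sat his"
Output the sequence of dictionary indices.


Look up each word in the dictionary:
  'sat' -> 3
  'on' -> 1
  'his' -> 0
  'her' -> 4
  'on' -> 1
  'sat' -> 3
  'his' -> 0

Encoded: [3, 1, 0, 4, 1, 3, 0]


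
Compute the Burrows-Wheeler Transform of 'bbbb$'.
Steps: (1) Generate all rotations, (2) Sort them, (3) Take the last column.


Rotations (sorted):
  0: $bbbb -> last char: b
  1: b$bbb -> last char: b
  2: bb$bb -> last char: b
  3: bbb$b -> last char: b
  4: bbbb$ -> last char: $


BWT = bbbb$


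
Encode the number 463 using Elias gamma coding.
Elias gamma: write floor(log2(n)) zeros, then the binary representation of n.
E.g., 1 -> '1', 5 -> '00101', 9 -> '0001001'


num_bits = floor(log2(463)) + 1 = 9
leading_zeros = num_bits - 1 = 8
binary(463) = 111001111

Elias gamma(463) = '00000000' + '111001111' = 00000000111001111 (17 bits)


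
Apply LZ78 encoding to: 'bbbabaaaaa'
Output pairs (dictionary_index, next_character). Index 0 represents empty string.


LZ78 encoding steps:
Dictionary: {0: ''}
Step 1: w='' (idx 0), next='b' -> output (0, 'b'), add 'b' as idx 1
Step 2: w='b' (idx 1), next='b' -> output (1, 'b'), add 'bb' as idx 2
Step 3: w='' (idx 0), next='a' -> output (0, 'a'), add 'a' as idx 3
Step 4: w='b' (idx 1), next='a' -> output (1, 'a'), add 'ba' as idx 4
Step 5: w='a' (idx 3), next='a' -> output (3, 'a'), add 'aa' as idx 5
Step 6: w='aa' (idx 5), end of input -> output (5, '')


Encoded: [(0, 'b'), (1, 'b'), (0, 'a'), (1, 'a'), (3, 'a'), (5, '')]


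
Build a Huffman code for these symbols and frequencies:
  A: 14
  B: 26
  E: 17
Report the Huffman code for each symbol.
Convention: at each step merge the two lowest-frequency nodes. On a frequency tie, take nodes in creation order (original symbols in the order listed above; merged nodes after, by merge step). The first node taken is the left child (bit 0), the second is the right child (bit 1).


Huffman tree construction:
Step 1: Merge A(14) + E(17) = 31
Step 2: Merge B(26) + (A+E)(31) = 57
Read each symbol's code off the tree from the root (left child = 0, right child = 1).

Codes:
  A: 10 (length 2)
  B: 0 (length 1)
  E: 11 (length 2)
Average code length: 88/57 = 1.5439 bits/symbol


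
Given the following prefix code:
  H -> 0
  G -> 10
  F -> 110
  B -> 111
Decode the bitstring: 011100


Decoding step by step:
Bits 0 -> H
Bits 111 -> B
Bits 0 -> H
Bits 0 -> H


Decoded message: HBHH


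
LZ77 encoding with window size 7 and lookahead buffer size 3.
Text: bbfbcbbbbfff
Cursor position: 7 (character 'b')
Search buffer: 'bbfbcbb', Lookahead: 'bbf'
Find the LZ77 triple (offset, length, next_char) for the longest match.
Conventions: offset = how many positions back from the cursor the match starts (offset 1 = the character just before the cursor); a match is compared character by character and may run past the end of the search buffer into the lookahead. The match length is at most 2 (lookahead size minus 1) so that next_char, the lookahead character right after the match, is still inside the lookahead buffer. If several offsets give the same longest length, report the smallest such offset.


Try each offset into the search buffer:
  offset=1 (pos 6, char 'b'): match length 2
  offset=2 (pos 5, char 'b'): match length 2
  offset=3 (pos 4, char 'c'): match length 0
  offset=4 (pos 3, char 'b'): match length 1
  offset=5 (pos 2, char 'f'): match length 0
  offset=6 (pos 1, char 'b'): match length 1
  offset=7 (pos 0, char 'b'): match length 2
Longest match has length 2, found at offsets 1, 2, 7; take the smallest, offset 1.
next_char = character at position 7 + 2 = 9 -> 'f'

Best match: offset=1, length=2 (matching 'bb' starting at position 6)
LZ77 triple: (1, 2, 'f')


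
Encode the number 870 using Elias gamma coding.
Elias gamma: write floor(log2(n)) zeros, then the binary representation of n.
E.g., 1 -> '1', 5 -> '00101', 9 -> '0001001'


num_bits = floor(log2(870)) + 1 = 10
leading_zeros = num_bits - 1 = 9
binary(870) = 1101100110

Elias gamma(870) = '000000000' + '1101100110' = 0000000001101100110 (19 bits)


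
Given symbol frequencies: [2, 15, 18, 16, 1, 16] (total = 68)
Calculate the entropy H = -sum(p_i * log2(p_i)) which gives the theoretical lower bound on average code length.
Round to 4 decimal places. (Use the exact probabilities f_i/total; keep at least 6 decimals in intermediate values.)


Per-symbol terms -p_i * log2(p_i) with p_i = f_i/68:
  p = 2/68 = 0.029412: log2(p) = -5.087463, -p*log2(p) = 0.149631
  p = 15/68 = 0.220588: log2(p) = -2.180572, -p*log2(p) = 0.481009
  p = 18/68 = 0.264706: log2(p) = -1.917538, -p*log2(p) = 0.507584
  p = 16/68 = 0.235294: log2(p) = -2.087463, -p*log2(p) = 0.491168
  p = 1/68 = 0.014706: log2(p) = -6.087463, -p*log2(p) = 0.089522
  p = 16/68 = 0.235294: log2(p) = -2.087463, -p*log2(p) = 0.491168
H = 0.149631 + 0.481009 + 0.507584 + 0.491168 + 0.089522 + 0.491168 = 2.210082

H = 2.2101 bits/symbol


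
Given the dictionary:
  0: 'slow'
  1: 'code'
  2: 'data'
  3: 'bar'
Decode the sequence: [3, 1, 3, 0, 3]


Look up each index in the dictionary:
  3 -> 'bar'
  1 -> 'code'
  3 -> 'bar'
  0 -> 'slow'
  3 -> 'bar'

Decoded: "bar code bar slow bar"


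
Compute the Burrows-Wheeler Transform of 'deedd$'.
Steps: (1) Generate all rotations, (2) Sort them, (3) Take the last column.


Rotations (sorted):
  0: $deedd -> last char: d
  1: d$deed -> last char: d
  2: dd$dee -> last char: e
  3: deedd$ -> last char: $
  4: edd$de -> last char: e
  5: eedd$d -> last char: d


BWT = dde$ed


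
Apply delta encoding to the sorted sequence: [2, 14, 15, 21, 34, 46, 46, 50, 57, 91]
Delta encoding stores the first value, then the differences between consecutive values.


First value: 2
Deltas:
  14 - 2 = 12
  15 - 14 = 1
  21 - 15 = 6
  34 - 21 = 13
  46 - 34 = 12
  46 - 46 = 0
  50 - 46 = 4
  57 - 50 = 7
  91 - 57 = 34


Delta encoded: [2, 12, 1, 6, 13, 12, 0, 4, 7, 34]


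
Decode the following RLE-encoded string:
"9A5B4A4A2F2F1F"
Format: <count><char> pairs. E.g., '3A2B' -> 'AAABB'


Expanding each <count><char> pair:
  9A -> 'AAAAAAAAA'
  5B -> 'BBBBB'
  4A -> 'AAAA'
  4A -> 'AAAA'
  2F -> 'FF'
  2F -> 'FF'
  1F -> 'F'

Decoded = AAAAAAAAABBBBBAAAAAAAAFFFFF


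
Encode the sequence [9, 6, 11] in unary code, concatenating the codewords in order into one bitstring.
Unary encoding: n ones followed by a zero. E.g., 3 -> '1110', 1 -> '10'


Encode each number as n ones followed by a terminating 0:
  9 -> 1111111110 (10 bits)
  6 -> 1111110 (7 bits)
  11 -> 111111111110 (12 bits)
Total length = 10 + 7 + 12 = 29 bits.

Unary([9, 6, 11]) = 11111111101111110111111111110 (29 bits)


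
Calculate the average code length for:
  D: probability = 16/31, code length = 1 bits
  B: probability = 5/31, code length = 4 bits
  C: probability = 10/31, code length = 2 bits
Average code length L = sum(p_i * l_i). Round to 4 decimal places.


Weighted contributions p_i * l_i:
  D: (16/31) * 1 = 16/31
  B: (5/31) * 4 = 20/31
  C: (10/31) * 2 = 20/31
Sum = (16 + 20 + 20)/31 = 56/31

L = 56/31 = 1.8065 bits/symbol


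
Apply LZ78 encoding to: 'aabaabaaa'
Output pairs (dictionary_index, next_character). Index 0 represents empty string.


LZ78 encoding steps:
Dictionary: {0: ''}
Step 1: w='' (idx 0), next='a' -> output (0, 'a'), add 'a' as idx 1
Step 2: w='a' (idx 1), next='b' -> output (1, 'b'), add 'ab' as idx 2
Step 3: w='a' (idx 1), next='a' -> output (1, 'a'), add 'aa' as idx 3
Step 4: w='' (idx 0), next='b' -> output (0, 'b'), add 'b' as idx 4
Step 5: w='aa' (idx 3), next='a' -> output (3, 'a'), add 'aaa' as idx 5


Encoded: [(0, 'a'), (1, 'b'), (1, 'a'), (0, 'b'), (3, 'a')]


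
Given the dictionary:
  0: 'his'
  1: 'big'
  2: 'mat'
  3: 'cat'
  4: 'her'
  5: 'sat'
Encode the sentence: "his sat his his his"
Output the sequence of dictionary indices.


Look up each word in the dictionary:
  'his' -> 0
  'sat' -> 5
  'his' -> 0
  'his' -> 0
  'his' -> 0

Encoded: [0, 5, 0, 0, 0]


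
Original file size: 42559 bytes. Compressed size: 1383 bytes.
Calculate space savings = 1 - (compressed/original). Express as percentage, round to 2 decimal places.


ratio = compressed/original = 1383/42559 = 0.032496
savings = 1 - ratio = 1 - 0.032496 = 0.967504
as a percentage: 0.967504 * 100 = 96.75%

Space savings = 1 - 1383/42559 = 96.75%


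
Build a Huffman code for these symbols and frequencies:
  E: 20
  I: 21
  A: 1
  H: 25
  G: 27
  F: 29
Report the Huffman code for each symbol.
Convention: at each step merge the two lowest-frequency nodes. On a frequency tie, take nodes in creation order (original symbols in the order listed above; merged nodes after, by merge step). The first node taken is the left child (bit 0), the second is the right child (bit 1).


Huffman tree construction:
Step 1: Merge A(1) + E(20) = 21
Step 2: Merge I(21) + (A+E)(21) = 42
Step 3: Merge H(25) + G(27) = 52
Step 4: Merge F(29) + (I+(A+E))(42) = 71
Step 5: Merge (H+G)(52) + (F+(I+(A+E)))(71) = 123
Read each symbol's code off the tree from the root (left child = 0, right child = 1).

Codes:
  E: 1111 (length 4)
  I: 110 (length 3)
  A: 1110 (length 4)
  H: 00 (length 2)
  G: 01 (length 2)
  F: 10 (length 2)
Average code length: 309/123 = 2.5122 bits/symbol


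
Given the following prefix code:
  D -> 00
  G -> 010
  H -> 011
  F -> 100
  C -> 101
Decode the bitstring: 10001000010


Decoding step by step:
Bits 100 -> F
Bits 010 -> G
Bits 00 -> D
Bits 010 -> G


Decoded message: FGDG


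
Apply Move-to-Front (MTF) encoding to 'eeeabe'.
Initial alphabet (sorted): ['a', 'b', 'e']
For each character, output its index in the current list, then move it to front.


MTF encoding:
'e': index 2 in ['a', 'b', 'e'] -> ['e', 'a', 'b']
'e': index 0 in ['e', 'a', 'b'] -> ['e', 'a', 'b']
'e': index 0 in ['e', 'a', 'b'] -> ['e', 'a', 'b']
'a': index 1 in ['e', 'a', 'b'] -> ['a', 'e', 'b']
'b': index 2 in ['a', 'e', 'b'] -> ['b', 'a', 'e']
'e': index 2 in ['b', 'a', 'e'] -> ['e', 'b', 'a']


Output: [2, 0, 0, 1, 2, 2]


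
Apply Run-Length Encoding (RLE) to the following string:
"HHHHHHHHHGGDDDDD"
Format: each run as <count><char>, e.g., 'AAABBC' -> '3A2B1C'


Scanning runs left to right:
  i=0: run of 'H' x 9 -> '9H'
  i=9: run of 'G' x 2 -> '2G'
  i=11: run of 'D' x 5 -> '5D'

RLE = 9H2G5D


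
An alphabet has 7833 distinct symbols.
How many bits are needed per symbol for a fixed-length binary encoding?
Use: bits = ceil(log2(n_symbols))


log2(7833) = 12.9353
Bracket: 2^12 = 4096 < 7833 <= 2^13 = 8192
So ceil(log2(7833)) = 13

bits = ceil(log2(7833)) = ceil(12.9353) = 13 bits


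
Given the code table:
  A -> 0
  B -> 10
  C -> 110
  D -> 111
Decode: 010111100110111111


Decoding:
0 -> A
10 -> B
111 -> D
10 -> B
0 -> A
110 -> C
111 -> D
111 -> D


Result: ABDBACDD


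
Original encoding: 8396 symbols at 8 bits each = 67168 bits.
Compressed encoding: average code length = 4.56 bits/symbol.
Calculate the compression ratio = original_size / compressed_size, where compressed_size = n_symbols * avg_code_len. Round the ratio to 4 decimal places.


original_size = n_symbols * orig_bits = 8396 * 8 = 67168 bits
compressed_size = n_symbols * avg_code_len = 8396 * 4.56 = 38285.76 bits
ratio = original_size / compressed_size = 67168 / 38285.76 = 1.7544

Compression ratio = 1.7544


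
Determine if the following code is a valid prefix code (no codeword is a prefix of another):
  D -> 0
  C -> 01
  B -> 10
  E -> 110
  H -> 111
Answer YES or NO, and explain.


Checking each pair (does one codeword prefix another?):
  D='0' vs C='01': prefix -- VIOLATION

NO -- this is NOT a valid prefix code. D (0) is a prefix of C (01).


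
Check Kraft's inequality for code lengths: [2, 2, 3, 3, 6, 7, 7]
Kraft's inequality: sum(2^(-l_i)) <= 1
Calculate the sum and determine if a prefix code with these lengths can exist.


Sum = 2^(-2) + 2^(-2) + 2^(-3) + 2^(-3) + 2^(-6) + 2^(-7) + 2^(-7)
    = 0.25 + 0.25 + 0.125 + 0.125 + 0.015625 + 0.0078125 + 0.0078125
    = 100/128 = 0.78125
Since 0.78125 <= 1, Kraft's inequality IS satisfied.
A prefix code with these lengths CAN exist.

Kraft sum = 0.78125. Satisfied.


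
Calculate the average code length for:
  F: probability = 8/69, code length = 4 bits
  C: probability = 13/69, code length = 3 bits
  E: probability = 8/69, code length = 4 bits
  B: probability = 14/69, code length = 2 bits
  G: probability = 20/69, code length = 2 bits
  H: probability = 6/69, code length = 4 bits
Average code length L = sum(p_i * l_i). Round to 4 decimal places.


Weighted contributions p_i * l_i:
  F: (8/69) * 4 = 32/69
  C: (13/69) * 3 = 39/69
  E: (8/69) * 4 = 32/69
  B: (14/69) * 2 = 28/69
  G: (20/69) * 2 = 40/69
  H: (6/69) * 4 = 24/69
Sum = (32 + 39 + 32 + 28 + 40 + 24)/69 = 195/69

L = 195/69 = 2.8261 bits/symbol


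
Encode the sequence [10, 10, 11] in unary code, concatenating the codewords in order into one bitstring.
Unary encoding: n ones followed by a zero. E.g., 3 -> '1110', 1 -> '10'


Encode each number as n ones followed by a terminating 0:
  10 -> 11111111110 (11 bits)
  10 -> 11111111110 (11 bits)
  11 -> 111111111110 (12 bits)
Total length = 11 + 11 + 12 = 34 bits.

Unary([10, 10, 11]) = 1111111111011111111110111111111110 (34 bits)


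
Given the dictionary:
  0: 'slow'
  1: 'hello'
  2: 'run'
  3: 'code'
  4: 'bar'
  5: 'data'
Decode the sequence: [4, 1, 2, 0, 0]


Look up each index in the dictionary:
  4 -> 'bar'
  1 -> 'hello'
  2 -> 'run'
  0 -> 'slow'
  0 -> 'slow'

Decoded: "bar hello run slow slow"
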